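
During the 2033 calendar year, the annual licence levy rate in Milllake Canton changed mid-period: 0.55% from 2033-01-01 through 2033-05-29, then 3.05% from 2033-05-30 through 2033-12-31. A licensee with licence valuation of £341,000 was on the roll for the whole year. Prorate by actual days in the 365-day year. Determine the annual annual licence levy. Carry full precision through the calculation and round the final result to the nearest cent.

2033-01-01 to 2033-05-29: 149 days at 0.55% → £341,000 × 0.55% × 149/365 = £765.6151
2033-05-30 to 2033-12-31: 216 days at 3.05% → £341,000 × 3.05% × 216/365 = £6,154.8164
Total = £6,920.4315

£6,920.43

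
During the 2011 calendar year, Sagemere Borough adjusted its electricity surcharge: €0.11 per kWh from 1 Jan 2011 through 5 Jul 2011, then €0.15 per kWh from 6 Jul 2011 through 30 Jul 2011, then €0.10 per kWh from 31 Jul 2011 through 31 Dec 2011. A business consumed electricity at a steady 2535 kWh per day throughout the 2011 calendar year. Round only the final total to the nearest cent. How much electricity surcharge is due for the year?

€100,411.35

1 Jan – 5 Jul 2011: 186 days × 2535 kWh/day = 471,510 kWh at €0.11/kWh → €51,866.10
6 Jul – 30 Jul 2011: 25 days × 2535 kWh/day = 63,375 kWh at €0.15/kWh → €9,506.25
31 Jul – 31 Dec 2011: 154 days × 2535 kWh/day = 390,390 kWh at €0.10/kWh → €39,039.00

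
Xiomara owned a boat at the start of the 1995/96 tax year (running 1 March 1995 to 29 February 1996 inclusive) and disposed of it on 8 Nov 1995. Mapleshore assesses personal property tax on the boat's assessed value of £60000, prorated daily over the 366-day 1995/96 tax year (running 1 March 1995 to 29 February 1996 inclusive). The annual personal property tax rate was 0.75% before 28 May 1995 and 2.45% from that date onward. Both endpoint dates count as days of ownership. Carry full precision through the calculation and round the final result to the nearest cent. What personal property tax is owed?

1 Mar – 27 May 1995: 88 days at 0.75% → £60000 × 0.75% × 88/366 = £108.1967
28 May – 8 Nov 1995: 165 days at 2.45% → £60000 × 2.45% × 165/366 = £662.7049
Total = £770.9016

£770.90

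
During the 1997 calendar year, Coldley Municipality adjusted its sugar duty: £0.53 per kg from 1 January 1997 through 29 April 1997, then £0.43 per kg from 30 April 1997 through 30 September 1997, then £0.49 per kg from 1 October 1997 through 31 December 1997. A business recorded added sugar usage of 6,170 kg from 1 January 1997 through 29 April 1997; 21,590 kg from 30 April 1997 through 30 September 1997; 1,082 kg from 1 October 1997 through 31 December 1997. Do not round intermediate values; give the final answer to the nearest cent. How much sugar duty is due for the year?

1 January – 29 April 1997: 6,170 kg at £0.53/kg → £3,270.10
30 April – 30 September 1997: 21,590 kg at £0.43/kg → £9,283.70
1 October – 31 December 1997: 1,082 kg at £0.49/kg → £530.18

£13,083.98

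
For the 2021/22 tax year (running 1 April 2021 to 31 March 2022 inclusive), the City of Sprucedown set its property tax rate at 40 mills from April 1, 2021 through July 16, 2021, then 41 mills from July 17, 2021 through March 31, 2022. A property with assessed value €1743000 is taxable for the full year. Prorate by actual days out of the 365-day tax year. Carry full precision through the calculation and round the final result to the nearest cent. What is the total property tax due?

April 1 – July 16, 2021: 107 days at 40 mills → €1743000 × 4% × 107/365 = €20438.4658
July 17, 2021 – March 31, 2022: 258 days at 41 mills → €1743000 × 4.1% × 258/365 = €50513.5726
Total = €70952.0384

€70952.04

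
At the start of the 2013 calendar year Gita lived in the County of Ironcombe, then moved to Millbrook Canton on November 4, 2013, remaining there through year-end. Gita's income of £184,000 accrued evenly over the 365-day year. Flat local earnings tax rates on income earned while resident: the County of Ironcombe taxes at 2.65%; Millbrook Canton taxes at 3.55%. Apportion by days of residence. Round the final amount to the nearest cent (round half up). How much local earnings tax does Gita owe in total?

The County of Ironcombe, January 1 – November 3, 2013: 307 days → £184,000 × 2.65% × 307/365 = £4,101.1836
Millbrook Canton, November 4 – December 31, 2013: 58 days → £184,000 × 3.55% × 58/365 = £1,037.9616
Total = £5,139.1452

£5,139.15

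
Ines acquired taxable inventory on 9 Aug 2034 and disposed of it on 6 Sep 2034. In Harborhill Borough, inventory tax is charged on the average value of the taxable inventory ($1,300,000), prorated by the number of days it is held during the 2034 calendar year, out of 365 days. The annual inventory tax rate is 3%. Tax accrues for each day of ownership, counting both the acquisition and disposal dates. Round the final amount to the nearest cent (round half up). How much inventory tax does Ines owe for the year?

$3,098.63

Days held (9 Aug – 6 Sep 2034): 29 out of 365
Tax = $1,300,000 × 3% × 29/365 = $3,098.6301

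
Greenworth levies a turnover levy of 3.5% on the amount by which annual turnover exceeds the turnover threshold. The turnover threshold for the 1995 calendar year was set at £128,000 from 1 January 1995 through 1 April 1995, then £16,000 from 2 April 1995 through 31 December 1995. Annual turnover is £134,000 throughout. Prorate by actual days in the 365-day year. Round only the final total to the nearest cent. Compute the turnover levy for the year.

1 January – 1 April 1995: 91 days, exemption £128,000 → (£134,000 − £128,000) × 3.5% × 91/365 = £52.3562
2 April – 31 December 1995: 274 days, exemption £16,000 → (£134,000 − £16,000) × 3.5% × 274/365 = £3,100.3288
Total = £3,152.6849

£3,152.68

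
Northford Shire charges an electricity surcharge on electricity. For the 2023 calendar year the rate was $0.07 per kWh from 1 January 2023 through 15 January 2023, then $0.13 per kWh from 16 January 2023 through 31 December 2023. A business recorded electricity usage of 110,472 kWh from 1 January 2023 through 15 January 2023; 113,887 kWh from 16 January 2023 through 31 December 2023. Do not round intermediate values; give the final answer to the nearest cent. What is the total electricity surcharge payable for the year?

1 January – 15 January 2023: 110,472 kWh at $0.07/kWh → $7,733.04
16 January – 31 December 2023: 113,887 kWh at $0.13/kWh → $14,805.31

$22,538.35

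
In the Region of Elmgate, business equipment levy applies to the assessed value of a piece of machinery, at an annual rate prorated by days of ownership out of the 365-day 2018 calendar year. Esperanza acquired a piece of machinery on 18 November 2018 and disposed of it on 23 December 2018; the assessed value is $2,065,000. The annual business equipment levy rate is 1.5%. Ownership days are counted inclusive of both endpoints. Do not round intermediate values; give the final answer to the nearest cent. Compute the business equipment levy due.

$3,055.07

Days held (18 November – 23 December 2018): 36 out of 365
Tax = $2,065,000 × 1.5% × 36/365 = $3,055.0685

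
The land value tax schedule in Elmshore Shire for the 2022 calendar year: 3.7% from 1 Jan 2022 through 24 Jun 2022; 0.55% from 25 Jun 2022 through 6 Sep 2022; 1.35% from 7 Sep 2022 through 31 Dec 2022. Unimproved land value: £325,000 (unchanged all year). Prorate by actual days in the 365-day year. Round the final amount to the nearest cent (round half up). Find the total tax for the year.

1 Jan – 24 Jun 2022: 175 days at 3.7% → £325,000 × 3.7% × 175/365 = £5,765.4110
25 Jun – 6 Sep 2022: 74 days at 0.55% → £325,000 × 0.55% × 74/365 = £362.3973
7 Sep – 31 Dec 2022: 116 days at 1.35% → £325,000 × 1.35% × 116/365 = £1,394.3836
Total = £7,522.1918

£7,522.19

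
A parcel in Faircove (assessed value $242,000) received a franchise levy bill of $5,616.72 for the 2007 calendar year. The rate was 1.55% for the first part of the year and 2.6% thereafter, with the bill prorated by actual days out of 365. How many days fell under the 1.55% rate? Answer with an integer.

97 days

Let d = days at the first rate; then 365 − d days at the second rate.
$242,000 × [1.55%·d + 2.6%·(365−d)] / 365 = $5,616.72
Solving gives d = 97, so the new rate took effect on 8 April 2007.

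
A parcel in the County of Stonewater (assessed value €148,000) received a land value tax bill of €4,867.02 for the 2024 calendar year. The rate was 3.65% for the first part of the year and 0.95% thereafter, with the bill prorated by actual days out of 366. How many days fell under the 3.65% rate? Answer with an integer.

Let d = days at the first rate; then 366 − d days at the second rate.
€148,000 × [3.65%·d + 0.95%·(366−d)] / 366 = €4,867.02
Solving gives d = 317, so the new rate took effect on 13 November 2024.

317 days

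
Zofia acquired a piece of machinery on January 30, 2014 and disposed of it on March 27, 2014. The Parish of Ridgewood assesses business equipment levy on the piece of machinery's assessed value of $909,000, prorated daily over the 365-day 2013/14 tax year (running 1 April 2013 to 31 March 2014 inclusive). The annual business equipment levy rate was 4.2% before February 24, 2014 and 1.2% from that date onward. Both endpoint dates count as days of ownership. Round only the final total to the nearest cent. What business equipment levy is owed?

January 30 – February 23, 2014: 25 days at 4.2% → $909,000 × 4.2% × 25/365 = $2,614.9315
February 24 – March 27, 2014: 32 days at 1.2% → $909,000 × 1.2% × 32/365 = $956.3178
Total = $3,571.2493

$3,571.25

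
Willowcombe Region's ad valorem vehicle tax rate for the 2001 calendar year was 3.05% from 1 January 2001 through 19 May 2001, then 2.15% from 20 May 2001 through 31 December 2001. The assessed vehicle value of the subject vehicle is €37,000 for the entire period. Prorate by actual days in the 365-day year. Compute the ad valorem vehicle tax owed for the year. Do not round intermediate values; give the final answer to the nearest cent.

1 January – 19 May 2001: 139 days at 3.05% → €37,000 × 3.05% × 139/365 = €429.7575
20 May – 31 December 2001: 226 days at 2.15% → €37,000 × 2.15% × 226/365 = €492.5562
Total = €922.3137

€922.31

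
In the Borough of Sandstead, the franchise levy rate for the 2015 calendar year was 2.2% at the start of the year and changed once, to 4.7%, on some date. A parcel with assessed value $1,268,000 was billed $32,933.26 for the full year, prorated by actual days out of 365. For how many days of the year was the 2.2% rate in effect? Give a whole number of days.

307 days

Let d = days at the first rate; then 365 − d days at the second rate.
$1,268,000 × [2.2%·d + 4.7%·(365−d)] / 365 = $32,933.26
Solving gives d = 307, so the new rate took effect on 4 November 2015.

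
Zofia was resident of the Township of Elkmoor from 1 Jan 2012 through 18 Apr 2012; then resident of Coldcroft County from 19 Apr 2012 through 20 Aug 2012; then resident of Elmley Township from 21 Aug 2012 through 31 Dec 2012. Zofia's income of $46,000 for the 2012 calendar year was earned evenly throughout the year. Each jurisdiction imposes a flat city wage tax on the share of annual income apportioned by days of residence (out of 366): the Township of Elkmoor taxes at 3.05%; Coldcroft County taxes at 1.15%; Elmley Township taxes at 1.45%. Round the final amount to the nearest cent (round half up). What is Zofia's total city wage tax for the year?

$839.44

The Township of Elkmoor, 1 Jan – 18 Apr 2012: 109 days → $46,000 × 3.05% × 109/366 = $417.8333
Coldcroft County, 19 Apr – 20 Aug 2012: 124 days → $46,000 × 1.15% × 124/366 = $179.2240
Elmley Township, 21 Aug – 31 Dec 2012: 133 days → $46,000 × 1.45% × 133/366 = $242.3798
Total = $839.4372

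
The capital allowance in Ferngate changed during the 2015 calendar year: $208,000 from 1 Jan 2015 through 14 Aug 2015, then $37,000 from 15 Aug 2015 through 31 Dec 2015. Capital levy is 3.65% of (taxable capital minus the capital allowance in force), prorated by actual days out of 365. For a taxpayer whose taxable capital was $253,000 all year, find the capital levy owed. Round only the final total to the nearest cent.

$4,019.40

1 Jan – 14 Aug 2015: 226 days, exemption $208,000 → ($253,000 − $208,000) × 3.65% × 226/365 = $1,017.0000
15 Aug – 31 Dec 2015: 139 days, exemption $37,000 → ($253,000 − $37,000) × 3.65% × 139/365 = $3,002.4000
Total = $4,019.4000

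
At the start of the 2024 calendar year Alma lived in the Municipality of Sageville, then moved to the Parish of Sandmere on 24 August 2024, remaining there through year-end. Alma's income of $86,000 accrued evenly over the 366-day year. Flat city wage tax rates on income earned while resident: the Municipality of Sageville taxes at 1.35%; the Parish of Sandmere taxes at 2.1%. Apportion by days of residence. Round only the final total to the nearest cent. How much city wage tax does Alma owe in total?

$1,390.10

The Municipality of Sageville, 1 January – 23 August 2024: 236 days → $86,000 × 1.35% × 236/366 = $748.6230
The Parish of Sandmere, 24 August – 31 December 2024: 130 days → $86,000 × 2.1% × 130/366 = $641.4754
Total = $1,390.0984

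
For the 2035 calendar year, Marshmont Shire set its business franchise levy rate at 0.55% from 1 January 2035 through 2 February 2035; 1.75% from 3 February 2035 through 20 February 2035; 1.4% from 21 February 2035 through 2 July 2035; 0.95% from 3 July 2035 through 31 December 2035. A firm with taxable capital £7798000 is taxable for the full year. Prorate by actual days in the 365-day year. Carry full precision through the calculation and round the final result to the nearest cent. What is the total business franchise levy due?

£87027.82

1 January – 2 February 2035: 33 days at 0.55% → £7798000 × 0.55% × 33/365 = £3877.6356
3 February – 20 February 2035: 18 days at 1.75% → £7798000 × 1.75% × 18/365 = £6729.7808
21 February – 2 July 2035: 132 days at 1.4% → £7798000 × 1.4% × 132/365 = £39481.3808
3 July – 31 December 2035: 182 days at 0.95% → £7798000 × 0.95% × 182/365 = £36939.0192
Total = £87027.8164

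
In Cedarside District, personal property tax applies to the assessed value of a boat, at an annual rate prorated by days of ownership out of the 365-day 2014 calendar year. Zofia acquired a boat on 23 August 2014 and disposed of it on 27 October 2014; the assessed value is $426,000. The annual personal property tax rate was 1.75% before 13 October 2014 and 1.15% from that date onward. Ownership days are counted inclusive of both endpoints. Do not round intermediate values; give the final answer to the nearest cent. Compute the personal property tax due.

$1,242.99

23 August – 12 October 2014: 51 days at 1.75% → $426,000 × 1.75% × 51/365 = $1,041.6575
13 October – 27 October 2014: 15 days at 1.15% → $426,000 × 1.15% × 15/365 = $201.3288
Total = $1,242.9863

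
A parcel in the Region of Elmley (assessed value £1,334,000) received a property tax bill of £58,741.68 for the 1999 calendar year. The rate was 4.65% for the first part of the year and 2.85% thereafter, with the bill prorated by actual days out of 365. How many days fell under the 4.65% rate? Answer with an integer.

315 days

Let d = days at the first rate; then 365 − d days at the second rate.
£1,334,000 × [4.65%·d + 2.85%·(365−d)] / 365 = £58,741.68
Solving gives d = 315, so the new rate took effect on 12 November 1999.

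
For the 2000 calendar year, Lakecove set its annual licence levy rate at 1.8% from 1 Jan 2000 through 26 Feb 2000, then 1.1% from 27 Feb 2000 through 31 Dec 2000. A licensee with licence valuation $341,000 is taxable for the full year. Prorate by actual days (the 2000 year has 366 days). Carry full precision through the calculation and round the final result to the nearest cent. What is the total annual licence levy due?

$4,122.75

1 Jan – 26 Feb 2000: 57 days at 1.8% → $341,000 × 1.8% × 57/366 = $955.9180
27 Feb – 31 Dec 2000: 309 days at 1.1% → $341,000 × 1.1% × 309/366 = $3,166.8279
Total = $4,122.7459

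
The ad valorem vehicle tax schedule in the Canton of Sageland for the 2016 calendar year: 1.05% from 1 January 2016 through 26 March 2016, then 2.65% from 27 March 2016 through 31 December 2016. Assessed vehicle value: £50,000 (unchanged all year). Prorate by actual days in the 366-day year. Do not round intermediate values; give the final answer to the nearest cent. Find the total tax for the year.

£1,137.02

1 January – 26 March 2016: 86 days at 1.05% → £50,000 × 1.05% × 86/366 = £123.3607
27 March – 31 December 2016: 280 days at 2.65% → £50,000 × 2.65% × 280/366 = £1,013.6612
Total = £1,137.0219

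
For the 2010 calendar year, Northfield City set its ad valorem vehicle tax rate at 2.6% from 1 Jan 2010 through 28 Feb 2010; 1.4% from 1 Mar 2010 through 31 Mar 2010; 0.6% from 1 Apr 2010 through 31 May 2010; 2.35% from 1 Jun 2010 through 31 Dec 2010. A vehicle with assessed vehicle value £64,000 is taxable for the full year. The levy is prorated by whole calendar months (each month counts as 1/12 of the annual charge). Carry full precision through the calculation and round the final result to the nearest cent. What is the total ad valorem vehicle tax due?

£1,293.33

1 Jan – 28 Feb 2010: 2 months at 2.6% → £64,000 × 2.6% × 2/12 = £277.3333
1 Mar – 31 Mar 2010: 1 month at 1.4% → £64,000 × 1.4% × 1/12 = £74.6667
1 Apr – 31 May 2010: 2 months at 0.6% → £64,000 × 0.6% × 2/12 = £64.0000
1 Jun – 31 Dec 2010: 7 months at 2.35% → £64,000 × 2.35% × 7/12 = £877.3333
Total = £1,293.3333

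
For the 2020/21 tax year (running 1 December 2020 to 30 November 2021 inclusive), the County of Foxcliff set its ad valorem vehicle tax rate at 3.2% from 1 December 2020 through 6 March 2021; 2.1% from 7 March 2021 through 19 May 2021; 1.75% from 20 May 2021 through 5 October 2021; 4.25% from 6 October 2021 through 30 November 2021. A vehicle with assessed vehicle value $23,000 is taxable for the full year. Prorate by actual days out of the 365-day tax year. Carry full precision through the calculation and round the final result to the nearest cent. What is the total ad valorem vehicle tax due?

$594.75

1 December 2020 – 6 March 2021: 96 days at 3.2% → $23,000 × 3.2% × 96/365 = $193.5781
7 March – 19 May 2021: 74 days at 2.1% → $23,000 × 2.1% × 74/365 = $97.9233
20 May – 5 October 2021: 139 days at 1.75% → $23,000 × 1.75% × 139/365 = $153.2808
6 October – 30 November 2021: 56 days at 4.25% → $23,000 × 4.25% × 56/365 = $149.9726
Total = $594.7548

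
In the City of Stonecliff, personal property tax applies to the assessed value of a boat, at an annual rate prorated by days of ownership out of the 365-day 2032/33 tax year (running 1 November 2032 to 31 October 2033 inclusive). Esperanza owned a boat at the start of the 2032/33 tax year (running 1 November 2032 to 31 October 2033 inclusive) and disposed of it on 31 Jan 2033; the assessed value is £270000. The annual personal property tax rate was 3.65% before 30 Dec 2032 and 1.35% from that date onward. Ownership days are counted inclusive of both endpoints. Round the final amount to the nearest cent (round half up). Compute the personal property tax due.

£1922.55

1 Nov – 29 Dec 2032: 59 days at 3.65% → £270000 × 3.65% × 59/365 = £1593.0000
30 Dec 2032 – 31 Jan 2033: 33 days at 1.35% → £270000 × 1.35% × 33/365 = £329.5479
Total = £1922.5479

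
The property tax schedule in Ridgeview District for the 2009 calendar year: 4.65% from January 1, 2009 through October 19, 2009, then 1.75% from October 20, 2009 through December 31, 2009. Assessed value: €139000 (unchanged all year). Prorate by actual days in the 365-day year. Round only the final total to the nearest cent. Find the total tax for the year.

January 1 – October 19, 2009: 292 days at 4.65% → €139000 × 4.65% × 292/365 = €5170.8000
October 20 – December 31, 2009: 73 days at 1.75% → €139000 × 1.75% × 73/365 = €486.5000
Total = €5657.3000

€5657.30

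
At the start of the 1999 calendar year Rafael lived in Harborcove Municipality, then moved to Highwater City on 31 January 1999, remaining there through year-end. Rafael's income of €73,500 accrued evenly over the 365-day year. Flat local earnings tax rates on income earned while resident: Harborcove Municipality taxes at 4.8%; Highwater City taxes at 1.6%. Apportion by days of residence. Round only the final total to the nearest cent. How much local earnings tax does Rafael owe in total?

Harborcove Municipality, 1 January – 30 January 1999: 30 days → €73,500 × 4.8% × 30/365 = €289.9726
Highwater City, 31 January – 31 December 1999: 335 days → €73,500 × 1.6% × 335/365 = €1,079.3425
Total = €1,369.3151

€1,369.32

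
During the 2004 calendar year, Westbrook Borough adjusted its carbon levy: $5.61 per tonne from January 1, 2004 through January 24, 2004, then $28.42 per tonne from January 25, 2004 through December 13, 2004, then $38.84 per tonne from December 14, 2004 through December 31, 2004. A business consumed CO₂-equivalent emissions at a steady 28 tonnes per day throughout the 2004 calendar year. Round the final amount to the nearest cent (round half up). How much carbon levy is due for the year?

January 1 – January 24, 2004: 24 days × 28 tonnes/day = 672 tonnes at $5.61/tonne → $3769.92
January 25 – December 13, 2004: 324 days × 28 tonnes/day = 9,072 tonnes at $28.42/tonne → $257826.24
December 14 – December 31, 2004: 18 days × 28 tonnes/day = 504 tonnes at $38.84/tonne → $19575.36

$281171.52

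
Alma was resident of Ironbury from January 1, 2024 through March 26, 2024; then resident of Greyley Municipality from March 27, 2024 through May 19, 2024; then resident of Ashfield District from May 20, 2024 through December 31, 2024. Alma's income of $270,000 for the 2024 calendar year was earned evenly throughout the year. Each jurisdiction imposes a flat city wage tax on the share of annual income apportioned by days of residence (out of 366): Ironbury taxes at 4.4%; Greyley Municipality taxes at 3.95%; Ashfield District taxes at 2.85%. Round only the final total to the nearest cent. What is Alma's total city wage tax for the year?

Ironbury, January 1 – March 26, 2024: 86 days → $270,000 × 4.4% × 86/366 = $2,791.4754
Greyley Municipality, March 27 – May 19, 2024: 54 days → $270,000 × 3.95% × 54/366 = $1,573.5246
Ashfield District, May 20 – December 31, 2024: 226 days → $270,000 × 2.85% × 226/366 = $4,751.5574
Total = $9,116.5574

$9,116.56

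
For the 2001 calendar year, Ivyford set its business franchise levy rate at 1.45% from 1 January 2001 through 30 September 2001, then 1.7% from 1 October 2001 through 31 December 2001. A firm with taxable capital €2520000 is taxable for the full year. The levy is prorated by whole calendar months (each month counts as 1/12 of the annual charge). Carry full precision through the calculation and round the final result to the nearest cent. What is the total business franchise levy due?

€38115.00

1 January – 30 September 2001: 9 months at 1.45% → €2520000 × 1.45% × 9/12 = €27405.0000
1 October – 31 December 2001: 3 months at 1.7% → €2520000 × 1.7% × 3/12 = €10710.0000
Total = €38115.0000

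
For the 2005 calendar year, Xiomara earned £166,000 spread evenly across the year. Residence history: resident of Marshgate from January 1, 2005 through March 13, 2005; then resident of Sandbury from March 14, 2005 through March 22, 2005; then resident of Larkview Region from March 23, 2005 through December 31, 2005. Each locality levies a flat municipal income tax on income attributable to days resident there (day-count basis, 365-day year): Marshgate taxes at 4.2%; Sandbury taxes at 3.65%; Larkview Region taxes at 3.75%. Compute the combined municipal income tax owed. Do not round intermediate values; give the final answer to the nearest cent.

Marshgate, January 1 – March 13, 2005: 72 days → £166,000 × 4.2% × 72/365 = £1,375.2986
Sandbury, March 14 – March 22, 2005: 9 days → £166,000 × 3.65% × 9/365 = £149.4000
Larkview Region, March 23 – December 31, 2005: 284 days → £166,000 × 3.75% × 284/365 = £4,843.5616
Total = £6,368.2603

£6,368.26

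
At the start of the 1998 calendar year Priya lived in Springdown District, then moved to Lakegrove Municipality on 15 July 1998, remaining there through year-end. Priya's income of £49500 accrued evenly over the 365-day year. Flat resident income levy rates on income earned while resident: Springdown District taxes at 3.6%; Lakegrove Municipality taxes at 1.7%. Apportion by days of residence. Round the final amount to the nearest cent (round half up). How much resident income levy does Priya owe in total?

£1343.96

Springdown District, 1 January – 14 July 1998: 195 days → £49500 × 3.6% × 195/365 = £952.0274
Lakegrove Municipality, 15 July – 31 December 1998: 170 days → £49500 × 1.7% × 170/365 = £391.9315
Total = £1343.9589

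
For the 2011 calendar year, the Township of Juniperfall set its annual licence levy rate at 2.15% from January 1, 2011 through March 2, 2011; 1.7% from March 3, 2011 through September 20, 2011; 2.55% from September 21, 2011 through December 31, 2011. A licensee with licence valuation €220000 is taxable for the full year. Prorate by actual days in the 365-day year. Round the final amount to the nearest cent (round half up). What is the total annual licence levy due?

January 1 – March 2, 2011: 61 days at 2.15% → €220000 × 2.15% × 61/365 = €790.4932
March 3 – September 20, 2011: 202 days at 1.7% → €220000 × 1.7% × 202/365 = €2069.8082
September 21 – December 31, 2011: 102 days at 2.55% → €220000 × 2.55% × 102/365 = €1567.7260
Total = €4428.0274

€4428.03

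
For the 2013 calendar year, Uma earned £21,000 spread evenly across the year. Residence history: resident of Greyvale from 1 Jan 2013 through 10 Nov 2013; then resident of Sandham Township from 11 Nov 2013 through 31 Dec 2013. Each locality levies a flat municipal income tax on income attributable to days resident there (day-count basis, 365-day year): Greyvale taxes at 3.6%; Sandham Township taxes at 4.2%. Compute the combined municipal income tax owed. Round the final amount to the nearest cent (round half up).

Greyvale, 1 Jan – 10 Nov 2013: 314 days → £21,000 × 3.6% × 314/365 = £650.3671
Sandham Township, 11 Nov – 31 Dec 2013: 51 days → £21,000 × 4.2% × 51/365 = £123.2384
Total = £773.6055

£773.61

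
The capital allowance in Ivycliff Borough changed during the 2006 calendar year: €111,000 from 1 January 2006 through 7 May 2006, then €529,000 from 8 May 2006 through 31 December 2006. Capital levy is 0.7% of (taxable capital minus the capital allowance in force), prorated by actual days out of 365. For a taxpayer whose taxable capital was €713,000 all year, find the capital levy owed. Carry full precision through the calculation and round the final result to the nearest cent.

€2,306.09

1 January – 7 May 2006: 127 days, exemption €111,000 → (€713,000 − €111,000) × 0.7% × 127/365 = €1,466.2411
8 May – 31 December 2006: 238 days, exemption €529,000 → (€713,000 − €529,000) × 0.7% × 238/365 = €839.8466
Total = €2,306.0877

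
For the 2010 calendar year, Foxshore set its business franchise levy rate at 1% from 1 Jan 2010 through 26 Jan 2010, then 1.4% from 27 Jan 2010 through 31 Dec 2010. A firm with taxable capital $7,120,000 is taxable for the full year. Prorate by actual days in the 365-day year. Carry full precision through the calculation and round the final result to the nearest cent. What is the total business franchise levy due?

1 Jan – 26 Jan 2010: 26 days at 1% → $7,120,000 × 1% × 26/365 = $5,071.7808
27 Jan – 31 Dec 2010: 339 days at 1.4% → $7,120,000 × 1.4% × 339/365 = $92,579.5068
Total = $97,651.2877

$97,651.29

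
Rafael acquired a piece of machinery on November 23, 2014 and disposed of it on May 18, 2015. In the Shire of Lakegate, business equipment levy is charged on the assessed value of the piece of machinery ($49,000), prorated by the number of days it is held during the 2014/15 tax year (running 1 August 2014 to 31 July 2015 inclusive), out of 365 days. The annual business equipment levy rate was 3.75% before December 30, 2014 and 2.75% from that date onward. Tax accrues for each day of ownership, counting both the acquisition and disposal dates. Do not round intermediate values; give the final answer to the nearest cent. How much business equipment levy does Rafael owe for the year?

$703.12

November 23 – December 29, 2014: 37 days at 3.75% → $49,000 × 3.75% × 37/365 = $186.2671
December 30, 2014 – May 18, 2015: 140 days at 2.75% → $49,000 × 2.75% × 140/365 = $516.8493
Total = $703.1164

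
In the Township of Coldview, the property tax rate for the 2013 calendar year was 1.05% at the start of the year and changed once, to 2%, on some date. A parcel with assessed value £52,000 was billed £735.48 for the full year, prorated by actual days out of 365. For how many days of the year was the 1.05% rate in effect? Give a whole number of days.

225 days

Let d = days at the first rate; then 365 − d days at the second rate.
£52,000 × [1.05%·d + 2%·(365−d)] / 365 = £735.48
Solving gives d = 225, so the new rate took effect on 14 August 2013.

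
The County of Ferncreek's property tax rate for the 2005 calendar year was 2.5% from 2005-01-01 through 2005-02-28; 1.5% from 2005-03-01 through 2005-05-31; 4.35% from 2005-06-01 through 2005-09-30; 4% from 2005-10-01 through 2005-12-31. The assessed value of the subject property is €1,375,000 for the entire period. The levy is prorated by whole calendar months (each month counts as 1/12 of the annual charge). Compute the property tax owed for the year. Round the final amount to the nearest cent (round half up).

€44,572.92

2005-01-01 to 2005-02-28: 2 months at 2.5% → €1,375,000 × 2.5% × 2/12 = €5,729.1667
2005-03-01 to 2005-05-31: 3 months at 1.5% → €1,375,000 × 1.5% × 3/12 = €5,156.2500
2005-06-01 to 2005-09-30: 4 months at 4.35% → €1,375,000 × 4.35% × 4/12 = €19,937.5000
2005-10-01 to 2005-12-31: 3 months at 4% → €1,375,000 × 4% × 3/12 = €13,750.0000
Total = €44,572.9167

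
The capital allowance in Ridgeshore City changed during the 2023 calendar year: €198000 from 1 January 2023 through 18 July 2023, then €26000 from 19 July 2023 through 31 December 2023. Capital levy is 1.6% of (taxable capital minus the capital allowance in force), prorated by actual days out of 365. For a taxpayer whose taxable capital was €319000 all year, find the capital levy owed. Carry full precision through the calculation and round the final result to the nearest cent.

€3187.59

1 January – 18 July 2023: 199 days, exemption €198000 → (€319000 − €198000) × 1.6% × 199/365 = €1055.5178
19 July – 31 December 2023: 166 days, exemption €26000 → (€319000 − €26000) × 1.6% × 166/365 = €2132.0767
Total = €3187.5945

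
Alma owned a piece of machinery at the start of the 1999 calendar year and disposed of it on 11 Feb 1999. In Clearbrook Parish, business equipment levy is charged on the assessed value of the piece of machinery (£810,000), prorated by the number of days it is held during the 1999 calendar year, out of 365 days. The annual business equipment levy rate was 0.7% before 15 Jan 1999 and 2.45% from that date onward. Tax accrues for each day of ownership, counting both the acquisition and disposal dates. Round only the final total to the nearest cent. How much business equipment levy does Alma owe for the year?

1 Jan – 14 Jan 1999: 14 days at 0.7% → £810,000 × 0.7% × 14/365 = £217.4795
15 Jan – 11 Feb 1999: 28 days at 2.45% → £810,000 × 2.45% × 28/365 = £1,522.3562
Total = £1,739.8356

£1,739.84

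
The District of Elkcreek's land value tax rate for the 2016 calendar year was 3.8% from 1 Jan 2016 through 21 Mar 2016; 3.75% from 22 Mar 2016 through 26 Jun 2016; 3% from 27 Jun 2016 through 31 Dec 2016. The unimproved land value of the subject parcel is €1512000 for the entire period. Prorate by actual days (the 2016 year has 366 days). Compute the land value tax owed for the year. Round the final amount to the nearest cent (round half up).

€51042.39

1 Jan – 21 Mar 2016: 81 days at 3.8% → €1512000 × 3.8% × 81/366 = €12715.6721
22 Mar – 26 Jun 2016: 97 days at 3.75% → €1512000 × 3.75% × 97/366 = €15027.0492
27 Jun – 31 Dec 2016: 188 days at 3% → €1512000 × 3% × 188/366 = €23299.6721
Total = €51042.3934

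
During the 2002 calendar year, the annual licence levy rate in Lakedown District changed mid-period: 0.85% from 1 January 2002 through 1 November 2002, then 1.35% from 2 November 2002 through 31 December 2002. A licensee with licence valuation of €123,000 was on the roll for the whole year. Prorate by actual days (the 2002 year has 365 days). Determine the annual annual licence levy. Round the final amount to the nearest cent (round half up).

€1,146.60

1 January – 1 November 2002: 305 days at 0.85% → €123,000 × 0.85% × 305/365 = €873.6370
2 November – 31 December 2002: 60 days at 1.35% → €123,000 × 1.35% × 60/365 = €272.9589
Total = €1,146.5959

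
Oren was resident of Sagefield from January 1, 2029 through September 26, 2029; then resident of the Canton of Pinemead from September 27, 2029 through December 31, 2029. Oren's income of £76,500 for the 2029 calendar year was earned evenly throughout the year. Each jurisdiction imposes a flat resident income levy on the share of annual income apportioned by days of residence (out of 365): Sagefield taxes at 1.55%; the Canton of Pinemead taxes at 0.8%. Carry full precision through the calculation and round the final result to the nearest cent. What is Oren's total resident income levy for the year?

£1,034.85

Sagefield, January 1 – September 26, 2029: 269 days → £76,500 × 1.55% × 269/365 = £873.8815
The Canton of Pinemead, September 27 – December 31, 2029: 96 days → £76,500 × 0.8% × 96/365 = £160.9644
Total = £1,034.8459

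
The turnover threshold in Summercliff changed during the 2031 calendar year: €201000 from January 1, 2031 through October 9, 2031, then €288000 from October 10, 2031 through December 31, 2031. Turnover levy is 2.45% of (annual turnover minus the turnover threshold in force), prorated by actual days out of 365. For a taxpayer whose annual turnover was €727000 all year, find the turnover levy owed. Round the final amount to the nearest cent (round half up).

January 1 – October 9, 2031: 282 days, exemption €201000 → (€727000 − €201000) × 2.45% × 282/365 = €9956.5315
October 10 – December 31, 2031: 83 days, exemption €288000 → (€727000 − €288000) × 2.45% × 83/365 = €2445.7712
Total = €12402.3027

€12402.30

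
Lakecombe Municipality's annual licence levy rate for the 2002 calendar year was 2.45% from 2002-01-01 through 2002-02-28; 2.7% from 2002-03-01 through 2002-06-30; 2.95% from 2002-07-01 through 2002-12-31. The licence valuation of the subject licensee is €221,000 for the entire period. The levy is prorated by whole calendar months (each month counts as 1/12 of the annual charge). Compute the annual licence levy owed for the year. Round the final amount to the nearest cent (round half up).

2002-01-01 to 2002-02-28: 2 months at 2.45% → €221,000 × 2.45% × 2/12 = €902.4167
2002-03-01 to 2002-06-30: 4 months at 2.7% → €221,000 × 2.7% × 4/12 = €1,989.0000
2002-07-01 to 2002-12-31: 6 months at 2.95% → €221,000 × 2.95% × 6/12 = €3,259.7500
Total = €6,151.1667

€6,151.17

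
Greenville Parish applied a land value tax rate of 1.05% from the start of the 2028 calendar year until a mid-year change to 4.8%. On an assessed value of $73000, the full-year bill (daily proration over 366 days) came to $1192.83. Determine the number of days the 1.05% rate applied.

309 days

Let d = days at the first rate; then 366 − d days at the second rate.
$73000 × [1.05%·d + 4.8%·(366−d)] / 366 = $1192.83
Solving gives d = 309, so the new rate took effect on November 5, 2028.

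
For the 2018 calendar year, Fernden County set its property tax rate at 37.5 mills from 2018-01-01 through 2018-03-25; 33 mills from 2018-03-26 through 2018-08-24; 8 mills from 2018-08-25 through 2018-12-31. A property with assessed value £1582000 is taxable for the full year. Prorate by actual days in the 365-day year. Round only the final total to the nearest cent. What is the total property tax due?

£39866.40

2018-01-01 to 2018-03-25: 84 days at 37.5 mills → £1582000 × 3.75% × 84/365 = £13652.8767
2018-03-26 to 2018-08-24: 152 days at 33 mills → £1582000 × 3.3% × 152/365 = £21740.5808
2018-08-25 to 2018-12-31: 129 days at 8 mills → £1582000 × 0.8% × 129/365 = £4472.9425
Total = £39866.4000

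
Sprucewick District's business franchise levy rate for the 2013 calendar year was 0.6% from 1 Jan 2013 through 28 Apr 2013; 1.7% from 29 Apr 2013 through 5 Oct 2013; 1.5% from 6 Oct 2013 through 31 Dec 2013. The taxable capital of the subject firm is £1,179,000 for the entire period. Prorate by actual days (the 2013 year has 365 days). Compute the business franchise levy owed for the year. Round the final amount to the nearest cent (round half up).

£15,288.24

1 Jan – 28 Apr 2013: 118 days at 0.6% → £1,179,000 × 0.6% × 118/365 = £2,286.9370
29 Apr – 5 Oct 2013: 160 days at 1.7% → £1,179,000 × 1.7% × 160/365 = £8,785.9726
6 Oct – 31 Dec 2013: 87 days at 1.5% → £1,179,000 × 1.5% × 87/365 = £4,215.3288
Total = £15,288.2384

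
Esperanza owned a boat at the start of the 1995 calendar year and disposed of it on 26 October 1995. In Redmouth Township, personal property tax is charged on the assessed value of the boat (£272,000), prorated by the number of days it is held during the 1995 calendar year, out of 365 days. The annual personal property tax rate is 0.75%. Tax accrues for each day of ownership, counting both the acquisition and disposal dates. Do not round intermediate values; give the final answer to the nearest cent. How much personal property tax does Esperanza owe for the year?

Days held (1 January – 26 October 1995): 299 out of 365
Tax = £272,000 × 0.75% × 299/365 = £1,671.1233

£1,671.12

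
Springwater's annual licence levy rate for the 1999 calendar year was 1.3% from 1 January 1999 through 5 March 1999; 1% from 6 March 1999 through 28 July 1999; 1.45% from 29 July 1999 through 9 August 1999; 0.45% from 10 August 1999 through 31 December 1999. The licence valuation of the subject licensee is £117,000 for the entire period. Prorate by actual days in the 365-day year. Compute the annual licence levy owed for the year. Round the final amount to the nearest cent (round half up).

1 January – 5 March 1999: 64 days at 1.3% → £117,000 × 1.3% × 64/365 = £266.6959
6 March – 28 July 1999: 145 days at 1% → £117,000 × 1% × 145/365 = £464.7945
29 July – 9 August 1999: 12 days at 1.45% → £117,000 × 1.45% × 12/365 = £55.7753
10 August – 31 December 1999: 144 days at 0.45% → £117,000 × 0.45% × 144/365 = £207.7151
Total = £994.9808

£994.98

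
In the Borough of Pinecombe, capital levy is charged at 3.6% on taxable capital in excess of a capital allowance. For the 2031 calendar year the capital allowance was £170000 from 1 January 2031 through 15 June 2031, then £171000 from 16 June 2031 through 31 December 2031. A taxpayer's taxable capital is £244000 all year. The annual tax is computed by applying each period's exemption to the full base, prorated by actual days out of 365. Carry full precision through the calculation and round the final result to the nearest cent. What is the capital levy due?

£2644.37

1 January – 15 June 2031: 166 days, exemption £170000 → (£244000 − £170000) × 3.6% × 166/365 = £1211.5726
16 June – 31 December 2031: 199 days, exemption £171000 → (£244000 − £171000) × 3.6% × 199/365 = £1432.8000
Total = £2644.3726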